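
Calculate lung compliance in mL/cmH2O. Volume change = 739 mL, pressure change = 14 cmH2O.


C = dV / dP
C = 739 / 14
C = 52.79 mL/cmH2O


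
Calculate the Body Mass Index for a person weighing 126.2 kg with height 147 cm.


BMI = weight / height^2
height = 147 cm = 1.47 m
BMI = 126.2 / 1.47^2
BMI = 58.4 kg/m^2


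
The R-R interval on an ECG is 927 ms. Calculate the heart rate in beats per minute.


HR = 60 / RR_interval(s)
RR = 927 ms = 0.927 s
HR = 60 / 0.927 = 64.72 bpm


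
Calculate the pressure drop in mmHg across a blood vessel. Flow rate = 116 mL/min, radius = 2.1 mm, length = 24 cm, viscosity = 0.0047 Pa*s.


dP = 8*mu*L*Q / (pi*r^4)
Q = 116 mL/min = 1.93333e-06 m^3/s
dP = 285.547 Pa = 285.547 / 133.322 mmHg = 2.142 mmHg


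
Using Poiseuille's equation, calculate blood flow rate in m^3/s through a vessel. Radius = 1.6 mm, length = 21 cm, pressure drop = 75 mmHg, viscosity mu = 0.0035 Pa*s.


Q = pi*r^4*dP / (8*mu*L)
r = 0.0016 m, L = 0.21 m
dP = 75 mmHg = 9999.15 Pa
Q = 3.5012e-05 m^3/s


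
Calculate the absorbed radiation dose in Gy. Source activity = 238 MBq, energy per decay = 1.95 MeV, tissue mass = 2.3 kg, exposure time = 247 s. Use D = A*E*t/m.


A = 238 MBq = 2.3800e+08 Bq
E = 1.95 MeV = 3.1239e-13 J
D = A*E*t/m = 2.3800e+08*3.1239e-13*247/2.3
D = 0.007984 Gy


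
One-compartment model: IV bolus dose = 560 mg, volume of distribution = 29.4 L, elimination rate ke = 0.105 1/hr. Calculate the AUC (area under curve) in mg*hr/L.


C0 = Dose/Vd = 560/29.4 = 19.0476 mg/L
AUC = C0/ke = 19.0476/0.105
AUC = 181.4 mg*hr/L


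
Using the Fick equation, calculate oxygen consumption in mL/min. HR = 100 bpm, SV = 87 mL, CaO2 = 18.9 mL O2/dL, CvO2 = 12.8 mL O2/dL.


CO = HR*SV = 100*87/1000 = 8.7 L/min
a-v O2 diff = 18.9 - 12.8 = 6.1 mL/dL
VO2 = CO * (CaO2-CvO2) * 10 dL/L
VO2 = 8.7 * 6.1 * 10
VO2 = 530.7 mL/min


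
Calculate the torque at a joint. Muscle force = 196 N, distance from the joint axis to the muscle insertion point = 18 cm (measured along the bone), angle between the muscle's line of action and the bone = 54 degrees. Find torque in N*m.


Torque = F * d * sin(theta)   (moment arm = d*sin(theta))
d = 18 cm = 0.18 m
Torque = 196 * 0.18 * sin(54)
Torque = 28.54 N*m


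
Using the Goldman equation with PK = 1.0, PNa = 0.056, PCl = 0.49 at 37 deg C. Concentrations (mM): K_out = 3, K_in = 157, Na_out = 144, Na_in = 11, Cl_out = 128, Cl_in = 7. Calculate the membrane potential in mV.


Vm = (RT/F)*ln((PK*Ko + PNa*Nao + PCl*Cli)/(PK*Ki + PNa*Nai + PCl*Clo))
Numer = 14.494, Denom = 220.336
Vm = -72.73 mV


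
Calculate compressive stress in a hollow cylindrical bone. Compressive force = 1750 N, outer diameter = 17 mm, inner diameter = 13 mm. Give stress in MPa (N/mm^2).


A = pi*(r_o^2 - r_i^2)
r_o = 8.5 mm, r_i = 6.5 mm
A = 94.2478 mm^2
sigma = F/A = 1750 / 94.2478
sigma = 18.57 MPa


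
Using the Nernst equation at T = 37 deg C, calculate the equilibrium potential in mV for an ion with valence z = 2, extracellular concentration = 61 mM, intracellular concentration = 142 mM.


E = (RT/(zF)) * ln(C_out/C_in)
T = 37 + 273.15 = 310.15 K
E = (8.314 * 310.15 / (2 * 96485)) * ln(61/142)
E = -11.29 mV


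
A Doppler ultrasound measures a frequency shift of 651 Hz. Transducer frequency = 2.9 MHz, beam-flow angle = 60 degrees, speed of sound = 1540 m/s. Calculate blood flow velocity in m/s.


v = fd * c / (2 * f0 * cos(theta))
v = 651 * 1540 / (2 * 2.9000e+06 * cos(60))
v = 0.3457 m/s


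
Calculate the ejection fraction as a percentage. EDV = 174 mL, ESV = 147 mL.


SV = EDV - ESV = 174 - 147 = 27 mL
EF = SV/EDV * 100 = 27/174 * 100
EF = 15.52%


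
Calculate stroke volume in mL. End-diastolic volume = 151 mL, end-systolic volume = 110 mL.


SV = EDV - ESV
SV = 151 - 110
SV = 41 mL


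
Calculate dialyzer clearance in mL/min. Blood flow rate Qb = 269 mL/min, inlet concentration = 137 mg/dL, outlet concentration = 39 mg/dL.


K = Qb * (Cb_in - Cb_out) / Cb_in
K = 269 * (137 - 39) / 137
K = 192.4 mL/min


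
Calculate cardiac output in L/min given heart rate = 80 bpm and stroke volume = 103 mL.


CO = HR * SV
CO = 80 * 103 / 1000
CO = 8.24 L/min


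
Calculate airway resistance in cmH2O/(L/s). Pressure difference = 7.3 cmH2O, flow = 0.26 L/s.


R = dP / flow
R = 7.3 / 0.26
R = 28.08 cmH2O/(L/s)


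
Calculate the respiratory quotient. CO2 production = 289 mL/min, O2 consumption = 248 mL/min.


RQ = VCO2 / VO2
RQ = 289 / 248
RQ = 1.165


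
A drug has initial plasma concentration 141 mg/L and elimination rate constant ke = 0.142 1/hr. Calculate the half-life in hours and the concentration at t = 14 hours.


t_half = ln(2) / ke = 0.693147 / 0.142 = 4.881 hr
C(t) = C0 * exp(-ke*t) = 141 * exp(-0.142*14)
C(14) = 19.31 mg/L


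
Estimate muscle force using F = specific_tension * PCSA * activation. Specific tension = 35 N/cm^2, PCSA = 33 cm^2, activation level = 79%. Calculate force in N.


F = sigma * PCSA * activation
F = 35 * 33 * 0.79
F = 912.5 N


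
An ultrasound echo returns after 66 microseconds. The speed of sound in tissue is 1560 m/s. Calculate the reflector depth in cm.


depth = c * t / 2
t = 66 us = 6.6000e-05 s
depth = 1560 * 6.6000e-05 / 2
depth = 0.05148 m = 5.148 cm


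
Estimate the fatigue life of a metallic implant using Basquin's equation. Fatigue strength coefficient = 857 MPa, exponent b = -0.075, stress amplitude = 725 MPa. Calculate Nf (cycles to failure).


sigma_a = sigma_f' * (2Nf)^b
2Nf = (sigma_a/sigma_f')^(1/b)
2Nf = (725/857)^(1/-0.075)
2Nf = 9.301883
Nf = 4.651


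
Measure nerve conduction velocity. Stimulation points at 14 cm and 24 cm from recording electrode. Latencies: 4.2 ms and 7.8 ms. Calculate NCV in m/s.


Distance = (24 - 14) / 100 = 0.1 m
dt = (7.8 - 4.2) / 1000 = 0.0036 s
NCV = dist / dt = 27.78 m/s


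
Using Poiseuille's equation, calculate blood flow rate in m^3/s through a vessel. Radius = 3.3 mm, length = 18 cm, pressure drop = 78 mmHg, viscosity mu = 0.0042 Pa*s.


Q = pi*r^4*dP / (8*mu*L)
r = 0.0033 m, L = 0.18 m
dP = 78 mmHg = 10399.116 Pa
Q = 6.4060e-04 m^3/s


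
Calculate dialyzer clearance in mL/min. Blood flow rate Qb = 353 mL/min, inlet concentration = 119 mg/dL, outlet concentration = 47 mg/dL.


K = Qb * (Cb_in - Cb_out) / Cb_in
K = 353 * (119 - 47) / 119
K = 213.6 mL/min


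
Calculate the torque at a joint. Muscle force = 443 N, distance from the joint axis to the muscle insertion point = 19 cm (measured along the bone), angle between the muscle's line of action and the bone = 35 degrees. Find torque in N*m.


Torque = F * d * sin(theta)   (moment arm = d*sin(theta))
d = 19 cm = 0.19 m
Torque = 443 * 0.19 * sin(35)
Torque = 48.28 N*m


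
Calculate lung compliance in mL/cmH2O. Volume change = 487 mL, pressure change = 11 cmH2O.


C = dV / dP
C = 487 / 11
C = 44.27 mL/cmH2O


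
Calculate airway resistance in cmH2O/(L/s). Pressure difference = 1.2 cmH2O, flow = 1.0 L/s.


R = dP / flow
R = 1.2 / 1.0
R = 1.2 cmH2O/(L/s)


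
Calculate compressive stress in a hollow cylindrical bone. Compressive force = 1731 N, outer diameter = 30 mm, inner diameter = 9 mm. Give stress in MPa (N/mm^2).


A = pi*(r_o^2 - r_i^2)
r_o = 15 mm, r_i = 4.5 mm
A = 643.241 mm^2
sigma = F/A = 1731 / 643.241
sigma = 2.691 MPa


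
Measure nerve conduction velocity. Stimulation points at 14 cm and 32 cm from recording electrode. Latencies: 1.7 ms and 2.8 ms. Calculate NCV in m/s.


Distance = (32 - 14) / 100 = 0.18 m
dt = (2.8 - 1.7) / 1000 = 0.0011 s
NCV = dist / dt = 163.6 m/s


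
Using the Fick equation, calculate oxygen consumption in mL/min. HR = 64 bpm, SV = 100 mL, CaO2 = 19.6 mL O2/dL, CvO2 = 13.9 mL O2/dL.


CO = HR*SV = 64*100/1000 = 6.4 L/min
a-v O2 diff = 19.6 - 13.9 = 5.7 mL/dL
VO2 = CO * (CaO2-CvO2) * 10 dL/L
VO2 = 6.4 * 5.7 * 10
VO2 = 364.8 mL/min


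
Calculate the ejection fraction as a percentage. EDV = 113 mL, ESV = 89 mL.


SV = EDV - ESV = 113 - 89 = 24 mL
EF = SV/EDV * 100 = 24/113 * 100
EF = 21.24%


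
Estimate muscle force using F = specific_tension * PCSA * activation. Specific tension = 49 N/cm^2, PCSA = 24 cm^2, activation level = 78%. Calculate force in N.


F = sigma * PCSA * activation
F = 49 * 24 * 0.78
F = 917.3 N


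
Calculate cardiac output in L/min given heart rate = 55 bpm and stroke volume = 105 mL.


CO = HR * SV
CO = 55 * 105 / 1000
CO = 5.775 L/min


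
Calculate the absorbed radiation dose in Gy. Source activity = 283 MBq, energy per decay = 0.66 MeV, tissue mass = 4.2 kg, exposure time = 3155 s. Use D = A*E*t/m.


A = 283 MBq = 2.8300e+08 Bq
E = 0.66 MeV = 1.05732e-13 J
D = A*E*t/m = 2.8300e+08*1.05732e-13*3155/4.2
D = 0.02248 Gy


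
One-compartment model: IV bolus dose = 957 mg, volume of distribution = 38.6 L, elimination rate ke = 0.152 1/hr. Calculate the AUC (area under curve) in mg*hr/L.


C0 = Dose/Vd = 957/38.6 = 24.7927 mg/L
AUC = C0/ke = 24.7927/0.152
AUC = 163.1 mg*hr/L


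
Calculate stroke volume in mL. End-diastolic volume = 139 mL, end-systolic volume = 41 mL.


SV = EDV - ESV
SV = 139 - 41
SV = 98 mL


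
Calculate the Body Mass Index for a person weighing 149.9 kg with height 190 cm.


BMI = weight / height^2
height = 190 cm = 1.9 m
BMI = 149.9 / 1.9^2
BMI = 41.52 kg/m^2


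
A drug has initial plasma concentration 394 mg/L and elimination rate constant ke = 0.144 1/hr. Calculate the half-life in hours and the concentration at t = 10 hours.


t_half = ln(2) / ke = 0.693147 / 0.144 = 4.814 hr
C(t) = C0 * exp(-ke*t) = 394 * exp(-0.144*10)
C(10) = 93.35 mg/L


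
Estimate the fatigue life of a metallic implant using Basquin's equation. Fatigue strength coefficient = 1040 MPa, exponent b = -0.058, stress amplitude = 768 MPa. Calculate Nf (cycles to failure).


sigma_a = sigma_f' * (2Nf)^b
2Nf = (sigma_a/sigma_f')^(1/b)
2Nf = (768/1040)^(1/-0.058)
2Nf = 186.29833
Nf = 93.15


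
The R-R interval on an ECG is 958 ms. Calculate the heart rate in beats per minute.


HR = 60 / RR_interval(s)
RR = 958 ms = 0.958 s
HR = 60 / 0.958 = 62.63 bpm


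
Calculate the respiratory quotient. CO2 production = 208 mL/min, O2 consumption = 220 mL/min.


RQ = VCO2 / VO2
RQ = 208 / 220
RQ = 0.9455


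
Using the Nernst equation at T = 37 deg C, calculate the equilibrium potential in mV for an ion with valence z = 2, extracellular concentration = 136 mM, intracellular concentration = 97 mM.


E = (RT/(zF)) * ln(C_out/C_in)
T = 37 + 273.15 = 310.15 K
E = (8.314 * 310.15 / (2 * 96485)) * ln(136/97)
E = 4.516 mV


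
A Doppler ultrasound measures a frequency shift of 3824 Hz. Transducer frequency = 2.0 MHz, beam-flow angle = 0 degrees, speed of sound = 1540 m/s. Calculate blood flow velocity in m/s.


v = fd * c / (2 * f0 * cos(theta))
v = 3824 * 1540 / (2 * 2.0000e+06 * cos(0))
v = 1.472 m/s


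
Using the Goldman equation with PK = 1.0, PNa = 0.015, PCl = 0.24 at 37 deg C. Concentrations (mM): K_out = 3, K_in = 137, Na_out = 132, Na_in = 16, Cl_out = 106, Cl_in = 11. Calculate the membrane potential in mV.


Vm = (RT/F)*ln((PK*Ko + PNa*Nao + PCl*Cli)/(PK*Ki + PNa*Nai + PCl*Clo))
Numer = 7.62, Denom = 162.68
Vm = -81.81 mV


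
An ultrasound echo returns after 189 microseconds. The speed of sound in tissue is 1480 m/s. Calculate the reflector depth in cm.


depth = c * t / 2
t = 189 us = 1.8900e-04 s
depth = 1480 * 1.8900e-04 / 2
depth = 0.13986 m = 13.986 cm


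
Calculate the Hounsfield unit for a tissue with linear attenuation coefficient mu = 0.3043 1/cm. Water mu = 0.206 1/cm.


HU = ((mu_tissue - mu_water) / mu_water) * 1000
HU = ((0.3043 - 0.206) / 0.206) * 1000
HU = 477.2


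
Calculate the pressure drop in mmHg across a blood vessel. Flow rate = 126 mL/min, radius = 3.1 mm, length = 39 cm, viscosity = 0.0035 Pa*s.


dP = 8*mu*L*Q / (pi*r^4)
Q = 126 mL/min = 2.1e-06 m^3/s
dP = 79.0397 Pa = 79.0397 / 133.322 mmHg = 0.5928 mmHg


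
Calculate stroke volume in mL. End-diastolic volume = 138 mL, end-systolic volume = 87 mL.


SV = EDV - ESV
SV = 138 - 87
SV = 51 mL


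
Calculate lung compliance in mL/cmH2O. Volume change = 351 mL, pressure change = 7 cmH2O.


C = dV / dP
C = 351 / 7
C = 50.14 mL/cmH2O


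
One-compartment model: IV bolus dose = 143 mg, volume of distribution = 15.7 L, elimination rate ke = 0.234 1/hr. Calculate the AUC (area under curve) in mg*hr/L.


C0 = Dose/Vd = 143/15.7 = 9.10828 mg/L
AUC = C0/ke = 9.10828/0.234
AUC = 38.92 mg*hr/L


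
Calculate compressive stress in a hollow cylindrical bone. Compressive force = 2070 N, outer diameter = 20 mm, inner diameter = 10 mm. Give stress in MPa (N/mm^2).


A = pi*(r_o^2 - r_i^2)
r_o = 10 mm, r_i = 5 mm
A = 235.619 mm^2
sigma = F/A = 2070 / 235.619
sigma = 8.785 MPa


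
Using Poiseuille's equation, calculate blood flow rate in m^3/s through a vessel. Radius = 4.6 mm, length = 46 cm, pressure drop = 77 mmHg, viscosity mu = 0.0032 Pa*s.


Q = pi*r^4*dP / (8*mu*L)
r = 0.0046 m, L = 0.46 m
dP = 77 mmHg = 10265.794 Pa
Q = 0.001226 m^3/s


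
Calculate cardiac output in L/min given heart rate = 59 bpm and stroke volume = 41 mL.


CO = HR * SV
CO = 59 * 41 / 1000
CO = 2.419 L/min


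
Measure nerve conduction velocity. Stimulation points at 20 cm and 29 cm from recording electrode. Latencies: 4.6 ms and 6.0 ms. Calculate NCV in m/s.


Distance = (29 - 20) / 100 = 0.09 m
dt = (6.0 - 4.6) / 1000 = 0.0014 s
NCV = dist / dt = 64.29 m/s


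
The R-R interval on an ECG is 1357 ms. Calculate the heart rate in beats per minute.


HR = 60 / RR_interval(s)
RR = 1357 ms = 1.357 s
HR = 60 / 1.357 = 44.22 bpm


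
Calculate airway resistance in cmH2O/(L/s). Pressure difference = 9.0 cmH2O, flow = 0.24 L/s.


R = dP / flow
R = 9.0 / 0.24
R = 37.5 cmH2O/(L/s)


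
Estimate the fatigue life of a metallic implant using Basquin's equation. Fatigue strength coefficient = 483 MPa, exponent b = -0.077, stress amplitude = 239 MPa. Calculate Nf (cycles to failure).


sigma_a = sigma_f' * (2Nf)^b
2Nf = (sigma_a/sigma_f')^(1/b)
2Nf = (239/483)^(1/-0.077)
2Nf = 9293.3398
Nf = 4647


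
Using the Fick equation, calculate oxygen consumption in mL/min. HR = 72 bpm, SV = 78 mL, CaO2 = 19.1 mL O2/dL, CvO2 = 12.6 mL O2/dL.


CO = HR*SV = 72*78/1000 = 5.616 L/min
a-v O2 diff = 19.1 - 12.6 = 6.5 mL/dL
VO2 = CO * (CaO2-CvO2) * 10 dL/L
VO2 = 5.616 * 6.5 * 10
VO2 = 365 mL/min


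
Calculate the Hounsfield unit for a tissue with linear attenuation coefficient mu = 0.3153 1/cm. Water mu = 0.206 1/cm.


HU = ((mu_tissue - mu_water) / mu_water) * 1000
HU = ((0.3153 - 0.206) / 0.206) * 1000
HU = 530.6


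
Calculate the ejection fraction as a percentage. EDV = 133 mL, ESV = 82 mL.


SV = EDV - ESV = 133 - 82 = 51 mL
EF = SV/EDV * 100 = 51/133 * 100
EF = 38.35%


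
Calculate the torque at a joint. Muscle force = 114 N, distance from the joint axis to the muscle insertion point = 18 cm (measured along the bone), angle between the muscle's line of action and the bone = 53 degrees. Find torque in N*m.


Torque = F * d * sin(theta)   (moment arm = d*sin(theta))
d = 18 cm = 0.18 m
Torque = 114 * 0.18 * sin(53)
Torque = 16.39 N*m


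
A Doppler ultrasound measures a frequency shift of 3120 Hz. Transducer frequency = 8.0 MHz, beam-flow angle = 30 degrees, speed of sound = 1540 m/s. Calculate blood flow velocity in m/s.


v = fd * c / (2 * f0 * cos(theta))
v = 3120 * 1540 / (2 * 8.0000e+06 * cos(30))
v = 0.3468 m/s


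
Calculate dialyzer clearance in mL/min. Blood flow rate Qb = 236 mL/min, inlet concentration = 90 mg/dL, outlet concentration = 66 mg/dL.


K = Qb * (Cb_in - Cb_out) / Cb_in
K = 236 * (90 - 66) / 90
K = 62.93 mL/min


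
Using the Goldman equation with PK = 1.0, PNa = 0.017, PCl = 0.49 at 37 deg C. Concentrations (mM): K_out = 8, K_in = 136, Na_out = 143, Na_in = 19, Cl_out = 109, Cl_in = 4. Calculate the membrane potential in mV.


Vm = (RT/F)*ln((PK*Ko + PNa*Nao + PCl*Cli)/(PK*Ki + PNa*Nai + PCl*Clo))
Numer = 12.391, Denom = 189.733
Vm = -72.92 mV


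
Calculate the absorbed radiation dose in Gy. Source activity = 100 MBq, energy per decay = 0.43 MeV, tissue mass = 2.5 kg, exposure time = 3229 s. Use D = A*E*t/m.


A = 100 MBq = 1.0000e+08 Bq
E = 0.43 MeV = 6.8886e-14 J
D = A*E*t/m = 1.0000e+08*6.8886e-14*3229/2.5
D = 0.008897 Gy


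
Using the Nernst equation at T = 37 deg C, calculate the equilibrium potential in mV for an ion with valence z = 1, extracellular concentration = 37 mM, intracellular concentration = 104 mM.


E = (RT/(zF)) * ln(C_out/C_in)
T = 37 + 273.15 = 310.15 K
E = (8.314 * 310.15 / (1 * 96485)) * ln(37/104)
E = -27.62 mV


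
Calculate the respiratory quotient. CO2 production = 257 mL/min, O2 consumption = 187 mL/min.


RQ = VCO2 / VO2
RQ = 257 / 187
RQ = 1.374


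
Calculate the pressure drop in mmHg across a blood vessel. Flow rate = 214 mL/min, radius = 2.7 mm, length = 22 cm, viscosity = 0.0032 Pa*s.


dP = 8*mu*L*Q / (pi*r^4)
Q = 214 mL/min = 3.56667e-06 m^3/s
dP = 120.315 Pa = 120.315 / 133.322 mmHg = 0.9024 mmHg


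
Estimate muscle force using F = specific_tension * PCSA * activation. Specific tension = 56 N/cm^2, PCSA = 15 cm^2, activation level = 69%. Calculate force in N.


F = sigma * PCSA * activation
F = 56 * 15 * 0.69
F = 579.6 N


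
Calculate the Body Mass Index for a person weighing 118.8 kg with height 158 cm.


BMI = weight / height^2
height = 158 cm = 1.58 m
BMI = 118.8 / 1.58^2
BMI = 47.59 kg/m^2


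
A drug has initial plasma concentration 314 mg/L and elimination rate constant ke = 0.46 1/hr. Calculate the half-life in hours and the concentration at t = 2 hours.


t_half = ln(2) / ke = 0.693147 / 0.46 = 1.507 hr
C(t) = C0 * exp(-ke*t) = 314 * exp(-0.46*2)
C(2) = 125.1 mg/L


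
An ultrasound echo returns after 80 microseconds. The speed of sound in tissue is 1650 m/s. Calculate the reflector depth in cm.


depth = c * t / 2
t = 80 us = 8.0000e-05 s
depth = 1650 * 8.0000e-05 / 2
depth = 0.066 m = 6.6 cm


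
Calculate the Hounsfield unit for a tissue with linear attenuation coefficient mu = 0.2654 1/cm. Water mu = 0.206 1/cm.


HU = ((mu_tissue - mu_water) / mu_water) * 1000
HU = ((0.2654 - 0.206) / 0.206) * 1000
HU = 288.3


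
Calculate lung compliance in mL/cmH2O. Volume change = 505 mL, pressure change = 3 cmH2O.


C = dV / dP
C = 505 / 3
C = 168.3 mL/cmH2O


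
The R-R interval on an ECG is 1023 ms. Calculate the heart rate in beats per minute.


HR = 60 / RR_interval(s)
RR = 1023 ms = 1.023 s
HR = 60 / 1.023 = 58.65 bpm


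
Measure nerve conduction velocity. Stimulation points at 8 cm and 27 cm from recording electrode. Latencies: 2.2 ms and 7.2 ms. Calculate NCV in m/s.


Distance = (27 - 8) / 100 = 0.19 m
dt = (7.2 - 2.2) / 1000 = 0.005 s
NCV = dist / dt = 38 m/s


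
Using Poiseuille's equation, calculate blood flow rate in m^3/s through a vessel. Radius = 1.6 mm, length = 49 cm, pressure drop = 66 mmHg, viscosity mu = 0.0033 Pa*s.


Q = pi*r^4*dP / (8*mu*L)
r = 0.0016 m, L = 0.49 m
dP = 66 mmHg = 8799.252 Pa
Q = 1.4005e-05 m^3/s


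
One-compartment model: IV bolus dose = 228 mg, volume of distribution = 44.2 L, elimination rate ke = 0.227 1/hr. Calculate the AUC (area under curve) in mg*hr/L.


C0 = Dose/Vd = 228/44.2 = 5.15837 mg/L
AUC = C0/ke = 5.15837/0.227
AUC = 22.72 mg*hr/L


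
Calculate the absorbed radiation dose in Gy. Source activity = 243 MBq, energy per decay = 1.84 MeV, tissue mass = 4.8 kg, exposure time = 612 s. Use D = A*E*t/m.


A = 243 MBq = 2.4300e+08 Bq
E = 1.84 MeV = 2.94768e-13 J
D = A*E*t/m = 2.4300e+08*2.94768e-13*612/4.8
D = 0.009133 Gy


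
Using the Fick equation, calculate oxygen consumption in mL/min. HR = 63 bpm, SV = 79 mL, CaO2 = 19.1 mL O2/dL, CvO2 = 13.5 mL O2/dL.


CO = HR*SV = 63*79/1000 = 4.977 L/min
a-v O2 diff = 19.1 - 13.5 = 5.6 mL/dL
VO2 = CO * (CaO2-CvO2) * 10 dL/L
VO2 = 4.977 * 5.6 * 10
VO2 = 278.7 mL/min


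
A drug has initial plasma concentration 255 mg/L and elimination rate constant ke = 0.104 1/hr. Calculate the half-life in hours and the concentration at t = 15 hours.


t_half = ln(2) / ke = 0.693147 / 0.104 = 6.665 hr
C(t) = C0 * exp(-ke*t) = 255 * exp(-0.104*15)
C(15) = 53.58 mg/L


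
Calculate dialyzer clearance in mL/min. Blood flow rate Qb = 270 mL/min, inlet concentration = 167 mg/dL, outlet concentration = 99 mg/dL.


K = Qb * (Cb_in - Cb_out) / Cb_in
K = 270 * (167 - 99) / 167
K = 109.9 mL/min


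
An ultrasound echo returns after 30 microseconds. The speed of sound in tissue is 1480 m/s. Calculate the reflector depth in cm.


depth = c * t / 2
t = 30 us = 3.0000e-05 s
depth = 1480 * 3.0000e-05 / 2
depth = 0.0222 m = 2.22 cm


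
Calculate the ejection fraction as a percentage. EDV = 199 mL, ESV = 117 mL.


SV = EDV - ESV = 199 - 117 = 82 mL
EF = SV/EDV * 100 = 82/199 * 100
EF = 41.21%


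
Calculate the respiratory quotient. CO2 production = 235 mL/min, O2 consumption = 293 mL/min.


RQ = VCO2 / VO2
RQ = 235 / 293
RQ = 0.802


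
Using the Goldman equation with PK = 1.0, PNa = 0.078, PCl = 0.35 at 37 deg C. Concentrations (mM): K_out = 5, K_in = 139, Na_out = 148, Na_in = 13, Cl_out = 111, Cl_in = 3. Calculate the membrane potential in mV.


Vm = (RT/F)*ln((PK*Ko + PNa*Nao + PCl*Cli)/(PK*Ki + PNa*Nai + PCl*Clo))
Numer = 17.594, Denom = 178.864
Vm = -61.98 mV


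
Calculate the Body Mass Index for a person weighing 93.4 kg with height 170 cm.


BMI = weight / height^2
height = 170 cm = 1.7 m
BMI = 93.4 / 1.7^2
BMI = 32.32 kg/m^2


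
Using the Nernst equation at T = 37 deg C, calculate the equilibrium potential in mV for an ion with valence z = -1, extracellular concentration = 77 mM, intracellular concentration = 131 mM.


E = (RT/(zF)) * ln(C_out/C_in)
T = 37 + 273.15 = 310.15 K
E = (8.314 * 310.15 / (-1 * 96485)) * ln(77/131)
E = 14.2 mV


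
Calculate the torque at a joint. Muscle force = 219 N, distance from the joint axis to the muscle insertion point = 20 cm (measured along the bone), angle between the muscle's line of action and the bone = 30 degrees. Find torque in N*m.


Torque = F * d * sin(theta)   (moment arm = d*sin(theta))
d = 20 cm = 0.2 m
Torque = 219 * 0.2 * sin(30)
Torque = 21.9 N*m


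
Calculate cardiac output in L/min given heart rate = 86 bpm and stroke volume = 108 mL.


CO = HR * SV
CO = 86 * 108 / 1000
CO = 9.288 L/min


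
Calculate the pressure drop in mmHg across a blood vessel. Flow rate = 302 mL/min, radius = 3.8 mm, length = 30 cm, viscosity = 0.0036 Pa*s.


dP = 8*mu*L*Q / (pi*r^4)
Q = 302 mL/min = 5.03333e-06 m^3/s
dP = 66.3873 Pa = 66.3873 / 133.322 mmHg = 0.4979 mmHg


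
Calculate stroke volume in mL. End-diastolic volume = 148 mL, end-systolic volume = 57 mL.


SV = EDV - ESV
SV = 148 - 57
SV = 91 mL


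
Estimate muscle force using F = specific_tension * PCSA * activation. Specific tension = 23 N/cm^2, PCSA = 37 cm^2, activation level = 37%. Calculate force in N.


F = sigma * PCSA * activation
F = 23 * 37 * 0.37
F = 314.9 N


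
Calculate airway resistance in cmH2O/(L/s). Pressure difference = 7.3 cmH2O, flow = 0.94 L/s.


R = dP / flow
R = 7.3 / 0.94
R = 7.766 cmH2O/(L/s)


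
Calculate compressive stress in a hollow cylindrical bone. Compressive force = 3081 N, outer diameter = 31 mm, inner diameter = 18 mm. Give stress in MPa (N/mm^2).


A = pi*(r_o^2 - r_i^2)
r_o = 15.5 mm, r_i = 9 mm
A = 500.299 mm^2
sigma = F/A = 3081 / 500.299
sigma = 6.158 MPa


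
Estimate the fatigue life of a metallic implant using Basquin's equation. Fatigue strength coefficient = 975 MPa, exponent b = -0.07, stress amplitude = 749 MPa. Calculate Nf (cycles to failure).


sigma_a = sigma_f' * (2Nf)^b
2Nf = (sigma_a/sigma_f')^(1/b)
2Nf = (749/975)^(1/-0.07)
2Nf = 43.255364
Nf = 21.63


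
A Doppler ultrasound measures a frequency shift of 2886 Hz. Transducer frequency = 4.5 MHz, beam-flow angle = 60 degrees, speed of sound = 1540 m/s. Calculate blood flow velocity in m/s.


v = fd * c / (2 * f0 * cos(theta))
v = 2886 * 1540 / (2 * 4.5000e+06 * cos(60))
v = 0.9877 m/s


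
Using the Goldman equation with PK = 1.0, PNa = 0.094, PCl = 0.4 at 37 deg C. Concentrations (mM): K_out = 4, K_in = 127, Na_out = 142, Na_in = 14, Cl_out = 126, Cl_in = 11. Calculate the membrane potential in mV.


Vm = (RT/F)*ln((PK*Ko + PNa*Nao + PCl*Cli)/(PK*Ki + PNa*Nai + PCl*Clo))
Numer = 21.748, Denom = 178.716
Vm = -56.29 mV


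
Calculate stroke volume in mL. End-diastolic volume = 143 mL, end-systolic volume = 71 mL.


SV = EDV - ESV
SV = 143 - 71
SV = 72 mL


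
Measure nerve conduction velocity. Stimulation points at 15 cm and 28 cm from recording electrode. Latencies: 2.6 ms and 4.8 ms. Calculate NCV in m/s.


Distance = (28 - 15) / 100 = 0.13 m
dt = (4.8 - 2.6) / 1000 = 0.0022 s
NCV = dist / dt = 59.09 m/s


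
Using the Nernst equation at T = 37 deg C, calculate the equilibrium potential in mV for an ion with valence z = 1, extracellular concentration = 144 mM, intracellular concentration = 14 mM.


E = (RT/(zF)) * ln(C_out/C_in)
T = 37 + 273.15 = 310.15 K
E = (8.314 * 310.15 / (1 * 96485)) * ln(144/14)
E = 62.29 mV


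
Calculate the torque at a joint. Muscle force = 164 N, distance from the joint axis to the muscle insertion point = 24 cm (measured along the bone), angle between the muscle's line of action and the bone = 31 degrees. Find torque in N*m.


Torque = F * d * sin(theta)   (moment arm = d*sin(theta))
d = 24 cm = 0.24 m
Torque = 164 * 0.24 * sin(31)
Torque = 20.27 N*m


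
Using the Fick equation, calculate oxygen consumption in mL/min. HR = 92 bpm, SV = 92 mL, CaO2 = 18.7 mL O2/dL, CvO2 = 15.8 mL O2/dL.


CO = HR*SV = 92*92/1000 = 8.464 L/min
a-v O2 diff = 18.7 - 15.8 = 2.9 mL/dL
VO2 = CO * (CaO2-CvO2) * 10 dL/L
VO2 = 8.464 * 2.9 * 10
VO2 = 245.5 mL/min


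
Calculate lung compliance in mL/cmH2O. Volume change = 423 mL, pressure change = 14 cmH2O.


C = dV / dP
C = 423 / 14
C = 30.21 mL/cmH2O


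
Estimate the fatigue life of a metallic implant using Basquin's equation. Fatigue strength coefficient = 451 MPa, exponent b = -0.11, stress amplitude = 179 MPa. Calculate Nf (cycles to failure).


sigma_a = sigma_f' * (2Nf)^b
2Nf = (sigma_a/sigma_f')^(1/b)
2Nf = (179/451)^(1/-0.11)
2Nf = 4450.3642
Nf = 2225


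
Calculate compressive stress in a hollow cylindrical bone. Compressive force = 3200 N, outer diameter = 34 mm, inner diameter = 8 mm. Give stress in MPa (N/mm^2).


A = pi*(r_o^2 - r_i^2)
r_o = 17 mm, r_i = 4 mm
A = 857.655 mm^2
sigma = F/A = 3200 / 857.655
sigma = 3.731 MPa


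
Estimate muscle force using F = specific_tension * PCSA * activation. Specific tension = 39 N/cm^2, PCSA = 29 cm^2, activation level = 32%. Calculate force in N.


F = sigma * PCSA * activation
F = 39 * 29 * 0.32
F = 361.9 N


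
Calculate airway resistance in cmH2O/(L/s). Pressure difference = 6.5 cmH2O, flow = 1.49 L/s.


R = dP / flow
R = 6.5 / 1.49
R = 4.362 cmH2O/(L/s)


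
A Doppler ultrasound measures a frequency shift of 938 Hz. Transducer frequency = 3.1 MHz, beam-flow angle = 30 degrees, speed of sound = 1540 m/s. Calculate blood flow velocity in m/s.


v = fd * c / (2 * f0 * cos(theta))
v = 938 * 1540 / (2 * 3.1000e+06 * cos(30))
v = 0.269 m/s


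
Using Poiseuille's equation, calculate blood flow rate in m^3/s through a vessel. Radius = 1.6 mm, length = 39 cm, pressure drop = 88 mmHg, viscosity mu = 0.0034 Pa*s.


Q = pi*r^4*dP / (8*mu*L)
r = 0.0016 m, L = 0.39 m
dP = 88 mmHg = 11732.336 Pa
Q = 2.2771e-05 m^3/s


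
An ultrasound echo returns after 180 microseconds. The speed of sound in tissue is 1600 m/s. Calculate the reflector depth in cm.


depth = c * t / 2
t = 180 us = 1.8000e-04 s
depth = 1600 * 1.8000e-04 / 2
depth = 0.144 m = 14.4 cm


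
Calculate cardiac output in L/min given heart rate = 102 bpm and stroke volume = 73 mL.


CO = HR * SV
CO = 102 * 73 / 1000
CO = 7.446 L/min


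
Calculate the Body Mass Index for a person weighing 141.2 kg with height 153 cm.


BMI = weight / height^2
height = 153 cm = 1.53 m
BMI = 141.2 / 1.53^2
BMI = 60.32 kg/m^2


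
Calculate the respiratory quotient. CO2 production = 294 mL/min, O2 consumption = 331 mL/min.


RQ = VCO2 / VO2
RQ = 294 / 331
RQ = 0.8882


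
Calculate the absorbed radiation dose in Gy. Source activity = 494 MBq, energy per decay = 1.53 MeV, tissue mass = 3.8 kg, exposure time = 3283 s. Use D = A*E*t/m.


A = 494 MBq = 4.9400e+08 Bq
E = 1.53 MeV = 2.45106e-13 J
D = A*E*t/m = 4.9400e+08*2.45106e-13*3283/3.8
D = 0.1046 Gy


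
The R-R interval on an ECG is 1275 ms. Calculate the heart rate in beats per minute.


HR = 60 / RR_interval(s)
RR = 1275 ms = 1.275 s
HR = 60 / 1.275 = 47.06 bpm


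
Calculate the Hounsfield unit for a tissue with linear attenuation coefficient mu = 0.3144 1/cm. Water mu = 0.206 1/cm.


HU = ((mu_tissue - mu_water) / mu_water) * 1000
HU = ((0.3144 - 0.206) / 0.206) * 1000
HU = 526.2


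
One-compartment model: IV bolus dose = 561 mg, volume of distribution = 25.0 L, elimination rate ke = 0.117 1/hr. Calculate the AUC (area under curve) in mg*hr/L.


C0 = Dose/Vd = 561/25.0 = 22.44 mg/L
AUC = C0/ke = 22.44/0.117
AUC = 191.8 mg*hr/L


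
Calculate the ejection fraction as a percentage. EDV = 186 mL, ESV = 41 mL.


SV = EDV - ESV = 186 - 41 = 145 mL
EF = SV/EDV * 100 = 145/186 * 100
EF = 77.96%


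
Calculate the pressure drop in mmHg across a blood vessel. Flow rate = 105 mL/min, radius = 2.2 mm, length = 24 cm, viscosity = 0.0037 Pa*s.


dP = 8*mu*L*Q / (pi*r^4)
Q = 105 mL/min = 1.75e-06 m^3/s
dP = 168.928 Pa = 168.928 / 133.322 mmHg = 1.267 mmHg


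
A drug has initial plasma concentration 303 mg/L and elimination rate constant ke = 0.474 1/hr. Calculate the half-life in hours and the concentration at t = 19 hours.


t_half = ln(2) / ke = 0.693147 / 0.474 = 1.462 hr
C(t) = C0 * exp(-ke*t) = 303 * exp(-0.474*19)
C(19) = 0.03717 mg/L


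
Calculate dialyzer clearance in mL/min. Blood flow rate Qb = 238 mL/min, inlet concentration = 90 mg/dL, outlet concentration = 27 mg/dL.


K = Qb * (Cb_in - Cb_out) / Cb_in
K = 238 * (90 - 27) / 90
K = 166.6 mL/min


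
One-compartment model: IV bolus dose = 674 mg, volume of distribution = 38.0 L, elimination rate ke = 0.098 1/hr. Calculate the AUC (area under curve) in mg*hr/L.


C0 = Dose/Vd = 674/38.0 = 17.7368 mg/L
AUC = C0/ke = 17.7368/0.098
AUC = 181 mg*hr/L


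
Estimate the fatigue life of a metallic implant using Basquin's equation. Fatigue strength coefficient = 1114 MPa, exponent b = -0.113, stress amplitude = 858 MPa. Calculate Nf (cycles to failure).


sigma_a = sigma_f' * (2Nf)^b
2Nf = (sigma_a/sigma_f')^(1/b)
2Nf = (858/1114)^(1/-0.113)
2Nf = 10.08141
Nf = 5.041


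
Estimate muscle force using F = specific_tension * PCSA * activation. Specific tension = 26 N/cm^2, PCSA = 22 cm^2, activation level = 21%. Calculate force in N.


F = sigma * PCSA * activation
F = 26 * 22 * 0.21
F = 120.1 N


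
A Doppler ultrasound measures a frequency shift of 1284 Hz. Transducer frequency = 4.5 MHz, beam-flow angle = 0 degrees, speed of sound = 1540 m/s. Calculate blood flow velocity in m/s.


v = fd * c / (2 * f0 * cos(theta))
v = 1284 * 1540 / (2 * 4.5000e+06 * cos(0))
v = 0.2197 m/s


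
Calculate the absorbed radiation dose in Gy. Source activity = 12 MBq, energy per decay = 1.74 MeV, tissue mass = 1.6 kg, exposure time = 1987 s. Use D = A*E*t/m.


A = 12 MBq = 1.2000e+07 Bq
E = 1.74 MeV = 2.78748e-13 J
D = A*E*t/m = 1.2000e+07*2.78748e-13*1987/1.6
D = 0.004154 Gy


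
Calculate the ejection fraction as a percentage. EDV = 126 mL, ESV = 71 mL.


SV = EDV - ESV = 126 - 71 = 55 mL
EF = SV/EDV * 100 = 55/126 * 100
EF = 43.65%


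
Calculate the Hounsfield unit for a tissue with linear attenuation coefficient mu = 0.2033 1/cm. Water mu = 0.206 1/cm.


HU = ((mu_tissue - mu_water) / mu_water) * 1000
HU = ((0.2033 - 0.206) / 0.206) * 1000
HU = -13.11


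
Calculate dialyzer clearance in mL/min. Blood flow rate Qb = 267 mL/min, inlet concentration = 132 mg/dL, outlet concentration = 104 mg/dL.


K = Qb * (Cb_in - Cb_out) / Cb_in
K = 267 * (132 - 104) / 132
K = 56.64 mL/min


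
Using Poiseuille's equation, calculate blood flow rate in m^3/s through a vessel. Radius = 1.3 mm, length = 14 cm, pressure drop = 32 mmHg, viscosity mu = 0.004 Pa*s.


Q = pi*r^4*dP / (8*mu*L)
r = 0.0013 m, L = 0.14 m
dP = 32 mmHg = 4266.304 Pa
Q = 8.5447e-06 m^3/s


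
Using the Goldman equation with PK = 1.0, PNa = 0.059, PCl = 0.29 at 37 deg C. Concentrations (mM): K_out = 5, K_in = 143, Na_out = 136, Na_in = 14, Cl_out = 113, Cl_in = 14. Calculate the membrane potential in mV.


Vm = (RT/F)*ln((PK*Ko + PNa*Nao + PCl*Cli)/(PK*Ki + PNa*Nai + PCl*Clo))
Numer = 17.084, Denom = 176.596
Vm = -62.42 mV


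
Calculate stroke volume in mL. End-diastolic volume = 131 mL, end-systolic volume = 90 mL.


SV = EDV - ESV
SV = 131 - 90
SV = 41 mL


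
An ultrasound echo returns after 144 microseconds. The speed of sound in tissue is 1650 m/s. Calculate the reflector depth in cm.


depth = c * t / 2
t = 144 us = 1.4400e-04 s
depth = 1650 * 1.4400e-04 / 2
depth = 0.1188 m = 11.88 cm


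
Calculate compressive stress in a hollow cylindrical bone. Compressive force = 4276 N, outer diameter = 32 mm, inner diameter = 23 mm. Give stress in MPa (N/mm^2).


A = pi*(r_o^2 - r_i^2)
r_o = 16 mm, r_i = 11.5 mm
A = 388.772 mm^2
sigma = F/A = 4276 / 388.772
sigma = 11 MPa


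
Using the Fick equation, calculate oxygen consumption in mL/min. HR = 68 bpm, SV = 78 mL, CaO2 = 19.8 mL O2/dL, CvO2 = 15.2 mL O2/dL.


CO = HR*SV = 68*78/1000 = 5.304 L/min
a-v O2 diff = 19.8 - 15.2 = 4.6 mL/dL
VO2 = CO * (CaO2-CvO2) * 10 dL/L
VO2 = 5.304 * 4.6 * 10
VO2 = 244 mL/min


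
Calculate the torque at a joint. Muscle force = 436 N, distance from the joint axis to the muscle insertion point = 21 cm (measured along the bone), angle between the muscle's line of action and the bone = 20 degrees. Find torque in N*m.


Torque = F * d * sin(theta)   (moment arm = d*sin(theta))
d = 21 cm = 0.21 m
Torque = 436 * 0.21 * sin(20)
Torque = 31.32 N*m


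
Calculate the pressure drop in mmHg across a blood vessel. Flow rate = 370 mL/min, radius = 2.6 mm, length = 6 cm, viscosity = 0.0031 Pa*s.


dP = 8*mu*L*Q / (pi*r^4)
Q = 370 mL/min = 6.16667e-06 m^3/s
dP = 63.9161 Pa = 63.9161 / 133.322 mmHg = 0.4794 mmHg


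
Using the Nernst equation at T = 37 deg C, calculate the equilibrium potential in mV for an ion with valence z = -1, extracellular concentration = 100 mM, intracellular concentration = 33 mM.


E = (RT/(zF)) * ln(C_out/C_in)
T = 37 + 273.15 = 310.15 K
E = (8.314 * 310.15 / (-1 * 96485)) * ln(100/33)
E = -29.63 mV


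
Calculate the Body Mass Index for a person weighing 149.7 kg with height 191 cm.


BMI = weight / height^2
height = 191 cm = 1.91 m
BMI = 149.7 / 1.91^2
BMI = 41.04 kg/m^2


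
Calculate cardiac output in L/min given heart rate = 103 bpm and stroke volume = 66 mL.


CO = HR * SV
CO = 103 * 66 / 1000
CO = 6.798 L/min


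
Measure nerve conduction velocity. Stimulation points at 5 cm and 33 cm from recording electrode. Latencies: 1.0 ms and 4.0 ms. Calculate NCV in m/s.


Distance = (33 - 5) / 100 = 0.28 m
dt = (4.0 - 1.0) / 1000 = 0.003 s
NCV = dist / dt = 93.33 m/s


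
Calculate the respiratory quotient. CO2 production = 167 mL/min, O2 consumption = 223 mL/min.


RQ = VCO2 / VO2
RQ = 167 / 223
RQ = 0.7489


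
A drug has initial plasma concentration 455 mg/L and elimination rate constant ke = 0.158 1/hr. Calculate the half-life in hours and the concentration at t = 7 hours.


t_half = ln(2) / ke = 0.693147 / 0.158 = 4.387 hr
C(t) = C0 * exp(-ke*t) = 455 * exp(-0.158*7)
C(7) = 150.6 mg/L


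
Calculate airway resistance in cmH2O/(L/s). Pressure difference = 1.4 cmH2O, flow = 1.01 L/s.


R = dP / flow
R = 1.4 / 1.01
R = 1.386 cmH2O/(L/s)


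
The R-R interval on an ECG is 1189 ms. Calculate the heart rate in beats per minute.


HR = 60 / RR_interval(s)
RR = 1189 ms = 1.189 s
HR = 60 / 1.189 = 50.46 bpm


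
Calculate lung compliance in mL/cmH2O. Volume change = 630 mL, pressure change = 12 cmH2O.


C = dV / dP
C = 630 / 12
C = 52.5 mL/cmH2O


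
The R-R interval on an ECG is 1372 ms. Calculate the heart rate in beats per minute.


HR = 60 / RR_interval(s)
RR = 1372 ms = 1.372 s
HR = 60 / 1.372 = 43.73 bpm


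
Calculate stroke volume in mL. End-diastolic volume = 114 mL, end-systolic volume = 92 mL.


SV = EDV - ESV
SV = 114 - 92
SV = 22 mL


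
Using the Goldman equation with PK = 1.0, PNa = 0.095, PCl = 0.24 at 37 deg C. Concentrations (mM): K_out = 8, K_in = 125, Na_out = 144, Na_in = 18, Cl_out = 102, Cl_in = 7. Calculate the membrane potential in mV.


Vm = (RT/F)*ln((PK*Ko + PNa*Nao + PCl*Cli)/(PK*Ki + PNa*Nai + PCl*Clo))
Numer = 23.36, Denom = 151.19
Vm = -49.91 mV


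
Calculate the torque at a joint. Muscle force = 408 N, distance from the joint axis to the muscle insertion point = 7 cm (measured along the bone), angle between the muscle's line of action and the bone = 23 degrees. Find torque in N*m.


Torque = F * d * sin(theta)   (moment arm = d*sin(theta))
d = 7 cm = 0.07 m
Torque = 408 * 0.07 * sin(23)
Torque = 11.16 N*m


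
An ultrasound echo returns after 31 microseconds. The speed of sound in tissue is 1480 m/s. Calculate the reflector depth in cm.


depth = c * t / 2
t = 31 us = 3.1000e-05 s
depth = 1480 * 3.1000e-05 / 2
depth = 0.02294 m = 2.294 cm


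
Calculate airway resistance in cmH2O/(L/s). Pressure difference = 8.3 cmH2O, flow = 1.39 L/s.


R = dP / flow
R = 8.3 / 1.39
R = 5.971 cmH2O/(L/s)


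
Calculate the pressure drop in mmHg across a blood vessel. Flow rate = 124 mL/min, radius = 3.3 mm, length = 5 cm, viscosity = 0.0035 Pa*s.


dP = 8*mu*L*Q / (pi*r^4)
Q = 124 mL/min = 2.06667e-06 m^3/s
dP = 7.76593 Pa = 7.76593 / 133.322 mmHg = 0.05825 mmHg


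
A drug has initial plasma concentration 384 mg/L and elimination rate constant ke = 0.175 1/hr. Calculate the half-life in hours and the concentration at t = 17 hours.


t_half = ln(2) / ke = 0.693147 / 0.175 = 3.961 hr
C(t) = C0 * exp(-ke*t) = 384 * exp(-0.175*17)
C(17) = 19.6 mg/L


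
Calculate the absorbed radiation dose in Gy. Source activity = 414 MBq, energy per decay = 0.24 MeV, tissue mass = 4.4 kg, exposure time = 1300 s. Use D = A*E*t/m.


A = 414 MBq = 4.1400e+08 Bq
E = 0.24 MeV = 3.8448e-14 J
D = A*E*t/m = 4.1400e+08*3.8448e-14*1300/4.4
D = 0.004703 Gy


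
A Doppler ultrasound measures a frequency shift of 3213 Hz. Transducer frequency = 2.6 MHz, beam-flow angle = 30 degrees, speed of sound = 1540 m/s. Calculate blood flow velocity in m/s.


v = fd * c / (2 * f0 * cos(theta))
v = 3213 * 1540 / (2 * 2.6000e+06 * cos(30))
v = 1.099 m/s


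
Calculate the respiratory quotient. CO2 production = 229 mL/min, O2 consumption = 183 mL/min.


RQ = VCO2 / VO2
RQ = 229 / 183
RQ = 1.251


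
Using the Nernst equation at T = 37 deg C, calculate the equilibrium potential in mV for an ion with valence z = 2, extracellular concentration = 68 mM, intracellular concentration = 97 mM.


E = (RT/(zF)) * ln(C_out/C_in)
T = 37 + 273.15 = 310.15 K
E = (8.314 * 310.15 / (2 * 96485)) * ln(68/97)
E = -4.746 mV


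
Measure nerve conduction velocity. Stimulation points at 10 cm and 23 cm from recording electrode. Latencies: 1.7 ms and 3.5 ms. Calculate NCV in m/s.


Distance = (23 - 10) / 100 = 0.13 m
dt = (3.5 - 1.7) / 1000 = 0.0018 s
NCV = dist / dt = 72.22 m/s


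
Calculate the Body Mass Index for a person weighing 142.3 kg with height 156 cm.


BMI = weight / height^2
height = 156 cm = 1.56 m
BMI = 142.3 / 1.56^2
BMI = 58.47 kg/m^2
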